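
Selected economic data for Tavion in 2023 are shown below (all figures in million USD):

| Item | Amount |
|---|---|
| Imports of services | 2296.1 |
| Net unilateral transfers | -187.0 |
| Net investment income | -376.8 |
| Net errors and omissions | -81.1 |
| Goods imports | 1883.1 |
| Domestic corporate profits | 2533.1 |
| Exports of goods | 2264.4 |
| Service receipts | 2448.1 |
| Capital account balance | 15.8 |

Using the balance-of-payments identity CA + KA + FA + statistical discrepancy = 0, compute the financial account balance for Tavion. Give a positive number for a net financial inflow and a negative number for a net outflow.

95.8

Goods balance = 2264.4 - 1883.1 = 381.3
Services balance = 2448.1 - 2296.1 = 152.0
Trade balance (goods + services) = 381.3 + 152.0 = 533.3
Net primary income = -376.8
Net secondary income = -187.0
Current account = 533.3 + (-376.8) + (-187.0) = -30.5
Financial account = -(-30.5 + 15.8 + (-81.1)) = 95.8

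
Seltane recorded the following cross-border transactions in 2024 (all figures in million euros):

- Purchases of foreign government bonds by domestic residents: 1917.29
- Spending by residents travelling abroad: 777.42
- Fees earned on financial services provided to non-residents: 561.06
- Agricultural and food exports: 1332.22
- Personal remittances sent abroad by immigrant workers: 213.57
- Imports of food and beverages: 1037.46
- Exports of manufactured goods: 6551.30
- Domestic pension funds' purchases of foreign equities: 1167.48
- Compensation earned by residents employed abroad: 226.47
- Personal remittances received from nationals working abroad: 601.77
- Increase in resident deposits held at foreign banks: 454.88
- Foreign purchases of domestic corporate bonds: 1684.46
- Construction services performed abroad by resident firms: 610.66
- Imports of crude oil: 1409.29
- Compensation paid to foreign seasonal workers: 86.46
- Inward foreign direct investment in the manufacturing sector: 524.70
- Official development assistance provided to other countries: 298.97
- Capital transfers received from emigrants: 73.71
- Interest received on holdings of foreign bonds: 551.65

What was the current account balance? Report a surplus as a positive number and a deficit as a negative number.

Goods: 6551.30 - 1409.29 + 1332.22 - 1037.46 = 5436.77
Services: 561.06 - 777.42 + 610.66 = 394.30
Primary income: -86.46 + 551.65 + 226.47 = 691.66
Secondary income: 601.77 - 298.97 - 213.57 = 89.23
Current account = 5436.77 + 394.30 + 691.66 + 89.23 = 6611.96
(Excluded from the current account — financial account: purchases of foreign government bonds by domestic residents 1917.29, domestic pension funds' purchases of foreign equities 1167.48, increase in resident deposits held at foreign banks 454.88, foreign purchases of domestic corporate bonds 1684.46, inward foreign direct investment in the manufacturing sector 524.70; capital account: capital transfers received from emigrants 73.71.)

6611.96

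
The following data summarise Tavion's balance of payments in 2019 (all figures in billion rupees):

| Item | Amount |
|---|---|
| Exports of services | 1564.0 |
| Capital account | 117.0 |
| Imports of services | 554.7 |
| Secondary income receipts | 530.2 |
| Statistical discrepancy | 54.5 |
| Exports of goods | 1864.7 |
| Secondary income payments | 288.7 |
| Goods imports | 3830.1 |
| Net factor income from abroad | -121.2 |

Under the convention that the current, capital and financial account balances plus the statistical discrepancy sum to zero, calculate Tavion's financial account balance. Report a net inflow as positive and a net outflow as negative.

664.3

Goods balance = 1864.7 - 3830.1 = -1965.4
Services balance = 1564.0 - 554.7 = 1009.3
Trade balance (goods + services) = -1965.4 + 1009.3 = -956.1
Net primary income = -121.2
Net secondary income = 530.2 - 288.7 = 241.5
Current account = -956.1 + (-121.2) + 241.5 = -835.8
Financial account = -(-835.8 + 117.0 + 54.5) = 664.3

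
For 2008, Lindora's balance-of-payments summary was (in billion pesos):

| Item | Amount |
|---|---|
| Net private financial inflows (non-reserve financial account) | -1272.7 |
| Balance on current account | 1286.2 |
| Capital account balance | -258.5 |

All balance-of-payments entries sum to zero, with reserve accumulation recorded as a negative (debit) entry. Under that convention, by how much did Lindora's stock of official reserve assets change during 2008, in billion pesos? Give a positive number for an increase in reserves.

-245.0

Official reserve transactions balance = -(1286.2 + (-258.5) + (-1272.7)) = 245.0
An accumulation of reserves is recorded as a debit (negative entry), so the change in the stock of reserves is the negative of that balance.
Change in official reserves = -(245.0) = -245.0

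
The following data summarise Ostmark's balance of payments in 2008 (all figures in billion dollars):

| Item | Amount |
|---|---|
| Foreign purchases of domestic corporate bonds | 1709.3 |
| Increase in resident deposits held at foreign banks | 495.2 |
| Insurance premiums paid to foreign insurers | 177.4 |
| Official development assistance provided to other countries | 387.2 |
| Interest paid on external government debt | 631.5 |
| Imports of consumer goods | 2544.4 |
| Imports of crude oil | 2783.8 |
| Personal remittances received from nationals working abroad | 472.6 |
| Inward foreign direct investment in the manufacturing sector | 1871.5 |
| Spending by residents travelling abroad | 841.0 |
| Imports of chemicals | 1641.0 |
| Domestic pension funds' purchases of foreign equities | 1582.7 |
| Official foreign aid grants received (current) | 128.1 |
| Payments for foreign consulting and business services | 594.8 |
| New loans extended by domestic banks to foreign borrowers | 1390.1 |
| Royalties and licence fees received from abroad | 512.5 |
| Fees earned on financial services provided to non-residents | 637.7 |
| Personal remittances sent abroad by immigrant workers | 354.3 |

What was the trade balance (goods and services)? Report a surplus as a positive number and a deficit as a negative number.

-7432.2

Goods: -2544.4 - 1641.0 - 2783.8 = -6969.2
Services: 637.7 - 594.8 - 841.0 + 512.5 - 177.4 = -463.0
Trade balance = -6969.2 + (-463.0) = -7432.2
(Excluded from the trade balance — financial account: foreign purchases of domestic corporate bonds 1709.3, increase in resident deposits held at foreign banks 495.2, inward foreign direct investment in the manufacturing sector 1871.5, domestic pension funds' purchases of foreign equities 1582.7, new loans extended by domestic banks to foreign borrowers 1390.1; secondary income: official development assistance provided to other countries 387.2, personal remittances received from nationals working abroad 472.6, official foreign aid grants received (current) 128.1, personal remittances sent abroad by immigrant workers 354.3; primary income: interest paid on external government debt 631.5.)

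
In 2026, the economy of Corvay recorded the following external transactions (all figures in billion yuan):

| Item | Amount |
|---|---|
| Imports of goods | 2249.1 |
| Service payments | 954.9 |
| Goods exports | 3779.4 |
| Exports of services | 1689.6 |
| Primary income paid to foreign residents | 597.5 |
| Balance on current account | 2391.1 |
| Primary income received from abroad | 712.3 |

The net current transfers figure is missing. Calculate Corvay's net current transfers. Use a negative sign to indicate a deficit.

Current account = goods balance + services balance + net primary income + net secondary income
Sum of the known components = 2379.8
Net current transfers = CA - (known components) = 2391.1 - 2379.8 = 11.3

11.3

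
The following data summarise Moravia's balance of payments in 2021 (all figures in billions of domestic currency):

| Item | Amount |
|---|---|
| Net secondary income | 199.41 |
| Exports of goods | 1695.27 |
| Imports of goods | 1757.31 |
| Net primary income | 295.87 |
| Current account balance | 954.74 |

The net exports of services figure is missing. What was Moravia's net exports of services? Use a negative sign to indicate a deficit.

Current account = goods balance + services balance + net primary income + net secondary income
Sum of the known components = 433.24
Net exports of services = CA - (known components) = 954.74 - 433.24 = 521.50

521.50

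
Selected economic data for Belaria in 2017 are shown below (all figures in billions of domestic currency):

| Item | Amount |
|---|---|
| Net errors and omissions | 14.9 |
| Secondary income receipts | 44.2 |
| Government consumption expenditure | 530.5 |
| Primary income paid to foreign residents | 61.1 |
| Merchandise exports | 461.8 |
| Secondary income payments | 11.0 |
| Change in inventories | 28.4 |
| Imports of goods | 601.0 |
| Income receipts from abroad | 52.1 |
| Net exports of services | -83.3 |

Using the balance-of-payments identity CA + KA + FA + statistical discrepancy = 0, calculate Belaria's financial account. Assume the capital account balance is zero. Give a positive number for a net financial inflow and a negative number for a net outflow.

Goods balance = 461.8 - 601.0 = -139.2
Services balance = -83.3
Trade balance (goods + services) = -139.2 + (-83.3) = -222.5
Net primary income = 52.1 - 61.1 = -9.0
Net secondary income = 44.2 - 11.0 = 33.2
Current account = -222.5 + (-9.0) + 33.2 = -198.3
Financial account = -(-198.3 + 14.9) = 183.4

183.4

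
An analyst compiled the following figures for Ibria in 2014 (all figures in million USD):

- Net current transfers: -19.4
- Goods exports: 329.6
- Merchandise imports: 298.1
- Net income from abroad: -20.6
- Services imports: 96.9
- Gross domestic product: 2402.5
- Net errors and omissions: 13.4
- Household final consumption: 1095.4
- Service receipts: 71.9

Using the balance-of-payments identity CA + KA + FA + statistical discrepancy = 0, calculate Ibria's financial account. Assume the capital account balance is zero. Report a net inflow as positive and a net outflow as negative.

20.1

Goods balance = 329.6 - 298.1 = 31.5
Services balance = 71.9 - 96.9 = -25.0
Trade balance (goods + services) = 31.5 + (-25.0) = 6.5
Net primary income = -20.6
Net secondary income = -19.4
Current account = 6.5 + (-20.6) + (-19.4) = -33.5
Financial account = -(-33.5 + 13.4) = 20.1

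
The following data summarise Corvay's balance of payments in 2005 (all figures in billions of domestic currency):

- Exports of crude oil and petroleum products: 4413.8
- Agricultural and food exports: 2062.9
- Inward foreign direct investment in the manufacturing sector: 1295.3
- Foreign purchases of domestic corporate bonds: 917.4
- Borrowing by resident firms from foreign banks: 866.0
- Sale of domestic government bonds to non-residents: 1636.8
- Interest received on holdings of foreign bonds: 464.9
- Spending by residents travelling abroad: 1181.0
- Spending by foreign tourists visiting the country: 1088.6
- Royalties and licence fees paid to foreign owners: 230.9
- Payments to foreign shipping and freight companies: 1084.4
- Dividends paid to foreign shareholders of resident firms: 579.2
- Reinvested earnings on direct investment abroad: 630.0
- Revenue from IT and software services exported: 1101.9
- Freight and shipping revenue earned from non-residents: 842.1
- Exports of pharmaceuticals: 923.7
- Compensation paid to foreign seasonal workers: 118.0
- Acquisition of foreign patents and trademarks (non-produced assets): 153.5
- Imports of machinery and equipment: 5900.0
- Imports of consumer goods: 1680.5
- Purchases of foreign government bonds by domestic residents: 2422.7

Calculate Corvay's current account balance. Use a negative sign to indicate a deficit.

753.9

Goods: -5900.0 - 1680.5 + 4413.8 + 2062.9 + 923.7 = -180.1
Services: 1088.6 + 1101.9 + 842.1 - 1181.0 - 1084.4 - 230.9 = 536.3
Primary income: -118.0 + 630.0 + 464.9 - 579.2 = 397.7
Current account = (-180.1) + 536.3 + 397.7 = 753.9
(Excluded from the current account — financial account: inward foreign direct investment in the manufacturing sector 1295.3, foreign purchases of domestic corporate bonds 917.4, borrowing by resident firms from foreign banks 866.0, sale of domestic government bonds to non-residents 1636.8, purchases of foreign government bonds by domestic residents 2422.7; capital account: acquisition of foreign patents and trademarks (non-produced assets) 153.5.)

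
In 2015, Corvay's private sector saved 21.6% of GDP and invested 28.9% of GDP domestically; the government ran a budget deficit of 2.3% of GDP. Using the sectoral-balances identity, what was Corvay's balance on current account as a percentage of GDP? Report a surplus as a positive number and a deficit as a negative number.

-9.6

By the sectoral-balances identity, CA = (S_private - I) + (T - G).
Private balance = 21.6 - 28.9 = -7.3
Government balance (T - G) = -2.3
CA = -7.3 + (-2.3) = -9.6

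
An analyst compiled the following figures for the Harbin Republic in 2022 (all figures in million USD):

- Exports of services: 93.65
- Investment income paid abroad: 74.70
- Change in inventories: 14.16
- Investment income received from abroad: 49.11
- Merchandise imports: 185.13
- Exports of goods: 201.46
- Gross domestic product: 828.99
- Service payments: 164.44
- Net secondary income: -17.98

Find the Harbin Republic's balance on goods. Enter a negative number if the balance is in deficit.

16.33

Goods balance = 201.46 - 185.13 = 16.33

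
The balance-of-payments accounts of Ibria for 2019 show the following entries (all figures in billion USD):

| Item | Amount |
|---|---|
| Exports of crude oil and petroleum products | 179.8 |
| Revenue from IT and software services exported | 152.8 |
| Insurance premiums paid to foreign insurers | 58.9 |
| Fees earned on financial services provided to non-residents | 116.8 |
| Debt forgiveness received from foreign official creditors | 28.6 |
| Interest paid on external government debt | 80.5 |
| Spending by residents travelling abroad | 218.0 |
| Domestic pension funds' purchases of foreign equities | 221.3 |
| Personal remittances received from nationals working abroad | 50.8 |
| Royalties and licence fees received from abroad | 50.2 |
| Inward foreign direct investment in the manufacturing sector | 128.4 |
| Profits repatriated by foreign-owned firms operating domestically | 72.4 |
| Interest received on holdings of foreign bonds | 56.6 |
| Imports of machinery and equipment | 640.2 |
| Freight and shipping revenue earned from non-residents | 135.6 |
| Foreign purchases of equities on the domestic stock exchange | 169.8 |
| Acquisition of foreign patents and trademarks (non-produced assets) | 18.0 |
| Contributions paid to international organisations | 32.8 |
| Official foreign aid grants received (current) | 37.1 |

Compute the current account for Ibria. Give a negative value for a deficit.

-323.1

Goods: -640.2 + 179.8 = -460.4
Services: 50.2 + 152.8 - 58.9 - 218.0 + 116.8 + 135.6 = 178.5
Primary income: -80.5 - 72.4 + 56.6 = -96.3
Secondary income: 37.1 - 32.8 + 50.8 = 55.1
Current account = (-460.4) + 178.5 + (-96.3) + 55.1 = -323.1
(Excluded from the current account — capital account: debt forgiveness received from foreign official creditors 28.6, acquisition of foreign patents and trademarks (non-produced assets) 18.0; financial account: domestic pension funds' purchases of foreign equities 221.3, inward foreign direct investment in the manufacturing sector 128.4, foreign purchases of equities on the domestic stock exchange 169.8.)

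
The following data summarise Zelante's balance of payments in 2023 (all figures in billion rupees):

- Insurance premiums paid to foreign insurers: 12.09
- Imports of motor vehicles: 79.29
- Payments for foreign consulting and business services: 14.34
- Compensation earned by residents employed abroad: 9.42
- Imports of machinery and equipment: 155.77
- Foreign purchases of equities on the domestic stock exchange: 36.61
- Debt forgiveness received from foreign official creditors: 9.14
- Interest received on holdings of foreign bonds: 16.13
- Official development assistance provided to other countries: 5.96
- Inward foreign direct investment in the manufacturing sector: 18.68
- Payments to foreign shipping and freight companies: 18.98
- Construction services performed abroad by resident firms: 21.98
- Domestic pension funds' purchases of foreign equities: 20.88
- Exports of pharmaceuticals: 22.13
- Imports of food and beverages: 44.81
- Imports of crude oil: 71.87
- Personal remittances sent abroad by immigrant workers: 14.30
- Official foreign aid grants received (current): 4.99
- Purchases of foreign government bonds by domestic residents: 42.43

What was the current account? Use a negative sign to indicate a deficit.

-342.76

Goods: -44.81 - 155.77 - 79.29 + 22.13 - 71.87 = -329.61
Services: -14.34 + 21.98 - 18.98 - 12.09 = -23.43
Primary income: 9.42 + 16.13 = 25.55
Secondary income: -5.96 + 4.99 - 14.30 = -15.27
Current account = (-329.61) + (-23.43) + 25.55 + (-15.27) = -342.76
(Excluded from the current account — financial account: foreign purchases of equities on the domestic stock exchange 36.61, inward foreign direct investment in the manufacturing sector 18.68, domestic pension funds' purchases of foreign equities 20.88, purchases of foreign government bonds by domestic residents 42.43; capital account: debt forgiveness received from foreign official creditors 9.14.)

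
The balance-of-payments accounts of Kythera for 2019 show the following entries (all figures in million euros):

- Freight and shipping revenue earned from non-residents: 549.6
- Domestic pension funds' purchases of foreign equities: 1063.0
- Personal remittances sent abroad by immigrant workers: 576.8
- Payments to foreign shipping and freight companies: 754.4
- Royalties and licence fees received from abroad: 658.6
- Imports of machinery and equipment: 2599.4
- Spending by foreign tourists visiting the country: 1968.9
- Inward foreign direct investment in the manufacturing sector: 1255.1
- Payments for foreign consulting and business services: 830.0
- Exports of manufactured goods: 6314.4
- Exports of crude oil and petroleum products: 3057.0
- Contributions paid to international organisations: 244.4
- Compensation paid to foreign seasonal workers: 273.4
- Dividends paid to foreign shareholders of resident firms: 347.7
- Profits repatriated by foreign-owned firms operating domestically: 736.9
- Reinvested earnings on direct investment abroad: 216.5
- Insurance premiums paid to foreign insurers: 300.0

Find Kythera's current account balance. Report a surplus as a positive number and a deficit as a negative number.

Goods: 3057.0 + 6314.4 - 2599.4 = 6772.0
Services: 549.6 - 300.0 - 754.4 + 1968.9 + 658.6 - 830.0 = 1292.7
Primary income: -347.7 - 273.4 - 736.9 + 216.5 = -1141.5
Secondary income: -576.8 - 244.4 = -821.2
Current account = 6772.0 + 1292.7 + (-1141.5) + (-821.2) = 6102.0
(Excluded from the current account — financial account: domestic pension funds' purchases of foreign equities 1063.0, inward foreign direct investment in the manufacturing sector 1255.1.)

6102.0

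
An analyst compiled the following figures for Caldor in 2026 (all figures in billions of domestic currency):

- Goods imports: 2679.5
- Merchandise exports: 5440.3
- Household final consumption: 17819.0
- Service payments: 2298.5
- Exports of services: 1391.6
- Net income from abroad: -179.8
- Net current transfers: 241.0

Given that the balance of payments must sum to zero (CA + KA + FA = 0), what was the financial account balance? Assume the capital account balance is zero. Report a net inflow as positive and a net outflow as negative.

-1915.1

Goods balance = 5440.3 - 2679.5 = 2760.8
Services balance = 1391.6 - 2298.5 = -906.9
Trade balance (goods + services) = 2760.8 + (-906.9) = 1853.9
Net primary income = -179.8
Net secondary income = 241.0
Current account = 1853.9 + (-179.8) + 241.0 = 1915.1
Financial account = -(1915.1) = -1915.1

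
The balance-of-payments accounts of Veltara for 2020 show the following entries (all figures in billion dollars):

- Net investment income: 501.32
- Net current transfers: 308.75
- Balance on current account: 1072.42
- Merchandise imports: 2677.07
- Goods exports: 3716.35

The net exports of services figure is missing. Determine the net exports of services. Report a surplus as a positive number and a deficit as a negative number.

-776.93

Current account = goods balance + services balance + net primary income + net secondary income
Sum of the known components = 1849.35
Net exports of services = CA - (known components) = 1072.42 - 1849.35 = -776.93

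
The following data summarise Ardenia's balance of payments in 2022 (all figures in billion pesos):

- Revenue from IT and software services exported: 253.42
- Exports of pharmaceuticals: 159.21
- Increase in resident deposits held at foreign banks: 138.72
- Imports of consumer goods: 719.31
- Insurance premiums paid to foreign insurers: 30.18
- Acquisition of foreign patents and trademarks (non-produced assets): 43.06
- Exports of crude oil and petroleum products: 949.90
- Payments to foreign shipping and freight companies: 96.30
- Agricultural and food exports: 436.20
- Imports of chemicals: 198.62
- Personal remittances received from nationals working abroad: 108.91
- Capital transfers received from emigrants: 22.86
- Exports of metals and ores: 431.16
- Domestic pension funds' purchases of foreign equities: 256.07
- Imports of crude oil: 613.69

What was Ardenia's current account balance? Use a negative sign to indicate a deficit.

Goods: -198.62 + 431.16 - 719.31 - 613.69 + 436.20 + 949.90 + 159.21 = 444.85
Services: -30.18 + 253.42 - 96.30 = 126.94
Secondary income: 108.91
Current account = 444.85 + 126.94 + 108.91 = 680.70
(Excluded from the current account — financial account: increase in resident deposits held at foreign banks 138.72, domestic pension funds' purchases of foreign equities 256.07; capital account: acquisition of foreign patents and trademarks (non-produced assets) 43.06, capital transfers received from emigrants 22.86.)

680.70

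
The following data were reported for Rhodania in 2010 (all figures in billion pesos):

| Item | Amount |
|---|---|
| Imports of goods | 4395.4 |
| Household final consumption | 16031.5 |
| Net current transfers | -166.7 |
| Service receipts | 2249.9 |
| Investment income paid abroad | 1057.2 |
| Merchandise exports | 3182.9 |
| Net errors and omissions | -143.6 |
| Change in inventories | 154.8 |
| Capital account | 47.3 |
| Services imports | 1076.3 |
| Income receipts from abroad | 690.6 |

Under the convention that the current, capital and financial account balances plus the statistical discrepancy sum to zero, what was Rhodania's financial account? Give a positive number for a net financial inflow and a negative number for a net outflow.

668.5

Goods balance = 3182.9 - 4395.4 = -1212.5
Services balance = 2249.9 - 1076.3 = 1173.6
Trade balance (goods + services) = -1212.5 + 1173.6 = -38.9
Net primary income = 690.6 - 1057.2 = -366.6
Net secondary income = -166.7
Current account = -38.9 + (-366.6) + (-166.7) = -572.2
Financial account = -(-572.2 + 47.3 + (-143.6)) = 668.5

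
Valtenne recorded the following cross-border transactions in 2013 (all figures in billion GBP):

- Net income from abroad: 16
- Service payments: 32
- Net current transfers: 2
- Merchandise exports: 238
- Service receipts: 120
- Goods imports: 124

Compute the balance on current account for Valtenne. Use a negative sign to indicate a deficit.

Goods balance = 238 - 124 = 114
Services balance = 120 - 32 = 88
Trade balance (goods + services) = 114 + 88 = 202
Net primary income = 16
Net secondary income = 2
Current account = 202 + 16 + 2 = 220

220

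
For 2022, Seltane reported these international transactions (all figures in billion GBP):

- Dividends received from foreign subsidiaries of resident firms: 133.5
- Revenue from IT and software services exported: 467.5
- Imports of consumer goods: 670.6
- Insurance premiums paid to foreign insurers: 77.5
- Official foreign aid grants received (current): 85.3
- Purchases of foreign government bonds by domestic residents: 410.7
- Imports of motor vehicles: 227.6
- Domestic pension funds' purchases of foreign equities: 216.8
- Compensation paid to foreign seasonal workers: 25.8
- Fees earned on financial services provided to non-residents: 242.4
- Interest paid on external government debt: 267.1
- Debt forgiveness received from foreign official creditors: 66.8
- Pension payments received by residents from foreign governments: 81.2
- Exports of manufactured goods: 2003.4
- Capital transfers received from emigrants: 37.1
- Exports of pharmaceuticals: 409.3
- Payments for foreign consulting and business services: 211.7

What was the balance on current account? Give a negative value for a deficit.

1942.3

Goods: -670.6 - 227.6 + 2003.4 + 409.3 = 1514.5
Services: -77.5 - 211.7 + 242.4 + 467.5 = 420.7
Primary income: -25.8 + 133.5 - 267.1 = -159.4
Secondary income: 81.2 + 85.3 = 166.5
Current account = 1514.5 + 420.7 + (-159.4) + 166.5 = 1942.3
(Excluded from the current account — financial account: purchases of foreign government bonds by domestic residents 410.7, domestic pension funds' purchases of foreign equities 216.8; capital account: debt forgiveness received from foreign official creditors 66.8, capital transfers received from emigrants 37.1.)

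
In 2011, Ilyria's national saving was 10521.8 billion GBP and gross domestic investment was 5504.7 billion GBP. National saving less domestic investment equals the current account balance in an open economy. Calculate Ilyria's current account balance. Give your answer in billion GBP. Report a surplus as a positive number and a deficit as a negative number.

5017.1

S - I = CA (net lending to the rest of the world).
CA = S - I = 10521.8 - 5504.7 = 5017.1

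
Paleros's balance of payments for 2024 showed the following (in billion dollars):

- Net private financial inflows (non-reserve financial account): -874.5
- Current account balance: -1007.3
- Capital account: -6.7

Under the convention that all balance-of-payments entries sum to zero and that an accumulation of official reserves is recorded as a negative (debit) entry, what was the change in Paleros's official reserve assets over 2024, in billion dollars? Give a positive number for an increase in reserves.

-1888.5

Official reserve transactions balance = -((-1007.3) + (-6.7) + (-874.5)) = 1888.5
An accumulation of reserves is recorded as a debit (negative entry), so the change in the stock of reserves is the negative of that balance.
Change in official reserves = -(1888.5) = -1888.5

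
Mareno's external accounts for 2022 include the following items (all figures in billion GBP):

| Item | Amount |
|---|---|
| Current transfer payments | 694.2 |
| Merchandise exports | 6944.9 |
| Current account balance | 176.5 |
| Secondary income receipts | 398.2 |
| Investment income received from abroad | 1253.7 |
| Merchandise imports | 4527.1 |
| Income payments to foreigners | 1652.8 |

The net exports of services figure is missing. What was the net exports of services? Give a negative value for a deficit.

Current account = goods balance + services balance + net primary income + net secondary income
Sum of the known components = 1722.7
Net exports of services = CA - (known components) = 176.5 - 1722.7 = -1546.2

-1546.2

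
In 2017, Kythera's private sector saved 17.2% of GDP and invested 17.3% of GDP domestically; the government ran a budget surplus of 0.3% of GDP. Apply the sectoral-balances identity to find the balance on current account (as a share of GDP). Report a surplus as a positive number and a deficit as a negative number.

By the sectoral-balances identity, CA = (S_private - I) + (T - G).
Private balance = 17.2 - 17.3 = -0.1
Government balance (T - G) = 0.3
CA = -0.1 + 0.3 = 0.2

0.2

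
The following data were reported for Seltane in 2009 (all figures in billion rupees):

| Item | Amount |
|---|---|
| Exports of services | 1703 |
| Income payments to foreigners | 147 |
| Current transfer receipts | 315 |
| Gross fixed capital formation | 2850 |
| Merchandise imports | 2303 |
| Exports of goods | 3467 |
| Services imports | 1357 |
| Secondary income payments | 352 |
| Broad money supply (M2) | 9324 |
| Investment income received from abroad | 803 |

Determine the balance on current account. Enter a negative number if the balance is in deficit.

2129

Goods balance = 3467 - 2303 = 1164
Services balance = 1703 - 1357 = 346
Trade balance (goods + services) = 1164 + 346 = 1510
Net primary income = 803 - 147 = 656
Net secondary income = 315 - 352 = -37
Current account = 1510 + 656 + (-37) = 2129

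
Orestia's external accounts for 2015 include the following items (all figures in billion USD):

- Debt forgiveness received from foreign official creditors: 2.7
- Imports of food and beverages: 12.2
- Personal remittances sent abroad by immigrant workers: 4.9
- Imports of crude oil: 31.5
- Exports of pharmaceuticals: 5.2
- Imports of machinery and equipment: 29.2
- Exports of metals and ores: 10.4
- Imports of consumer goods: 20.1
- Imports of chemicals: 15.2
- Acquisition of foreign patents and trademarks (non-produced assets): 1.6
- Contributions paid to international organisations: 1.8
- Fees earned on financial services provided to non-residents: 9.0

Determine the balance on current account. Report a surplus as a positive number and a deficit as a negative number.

-90.3

Goods: -20.1 - 12.2 + 5.2 - 31.5 - 29.2 - 15.2 + 10.4 = -92.6
Services: 9.0
Secondary income: -1.8 - 4.9 = -6.7
Current account = (-92.6) + 9.0 + (-6.7) = -90.3
(Excluded from the current account — capital account: debt forgiveness received from foreign official creditors 2.7, acquisition of foreign patents and trademarks (non-produced assets) 1.6.)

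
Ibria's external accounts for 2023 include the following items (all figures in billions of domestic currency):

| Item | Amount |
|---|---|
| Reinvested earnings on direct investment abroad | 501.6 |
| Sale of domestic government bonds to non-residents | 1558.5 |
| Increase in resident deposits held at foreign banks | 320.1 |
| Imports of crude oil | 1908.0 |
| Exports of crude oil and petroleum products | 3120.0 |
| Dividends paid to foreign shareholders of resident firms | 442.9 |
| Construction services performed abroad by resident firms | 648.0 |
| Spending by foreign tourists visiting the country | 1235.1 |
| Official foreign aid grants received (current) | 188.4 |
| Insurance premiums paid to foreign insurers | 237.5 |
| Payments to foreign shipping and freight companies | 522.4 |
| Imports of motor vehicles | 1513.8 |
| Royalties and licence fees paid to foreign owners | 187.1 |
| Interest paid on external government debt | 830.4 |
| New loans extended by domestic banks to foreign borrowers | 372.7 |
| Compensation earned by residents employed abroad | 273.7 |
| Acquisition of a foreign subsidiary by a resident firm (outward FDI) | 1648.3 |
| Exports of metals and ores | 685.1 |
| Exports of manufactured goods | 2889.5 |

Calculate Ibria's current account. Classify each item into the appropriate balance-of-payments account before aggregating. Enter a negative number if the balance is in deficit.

Goods: -1513.8 - 1908.0 + 3120.0 + 2889.5 + 685.1 = 3272.8
Services: 648.0 - 187.1 - 522.4 - 237.5 + 1235.1 = 936.1
Primary income: 273.7 + 501.6 - 830.4 - 442.9 = -498.0
Secondary income: 188.4
Current account = 3272.8 + 936.1 + (-498.0) + 188.4 = 3899.3
(Excluded from the current account — financial account: sale of domestic government bonds to non-residents 1558.5, increase in resident deposits held at foreign banks 320.1, new loans extended by domestic banks to foreign borrowers 372.7, acquisition of a foreign subsidiary by a resident firm (outward FDI) 1648.3.)

3899.3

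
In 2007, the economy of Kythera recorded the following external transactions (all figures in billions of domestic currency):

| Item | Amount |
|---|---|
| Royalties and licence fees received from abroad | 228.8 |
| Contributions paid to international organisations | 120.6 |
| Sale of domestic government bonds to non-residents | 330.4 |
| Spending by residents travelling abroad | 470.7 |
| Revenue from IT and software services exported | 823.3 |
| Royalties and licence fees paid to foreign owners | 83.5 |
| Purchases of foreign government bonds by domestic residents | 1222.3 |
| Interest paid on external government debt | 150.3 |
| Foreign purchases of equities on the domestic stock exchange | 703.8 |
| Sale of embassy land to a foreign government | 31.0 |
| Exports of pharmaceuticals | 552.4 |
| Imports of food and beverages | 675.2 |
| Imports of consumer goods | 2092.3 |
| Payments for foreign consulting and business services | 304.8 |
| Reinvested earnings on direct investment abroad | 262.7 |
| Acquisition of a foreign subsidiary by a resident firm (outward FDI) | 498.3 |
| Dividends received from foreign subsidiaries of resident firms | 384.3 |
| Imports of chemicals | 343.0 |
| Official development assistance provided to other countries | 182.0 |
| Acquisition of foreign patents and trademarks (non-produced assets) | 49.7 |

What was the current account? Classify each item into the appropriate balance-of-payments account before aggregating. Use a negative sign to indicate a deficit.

Goods: 552.4 - 2092.3 - 675.2 - 343.0 = -2558.1
Services: 228.8 + 823.3 - 304.8 - 83.5 - 470.7 = 193.1
Primary income: -150.3 + 262.7 + 384.3 = 496.7
Secondary income: -182.0 - 120.6 = -302.6
Current account = (-2558.1) + 193.1 + 496.7 + (-302.6) = -2170.9
(Excluded from the current account — financial account: sale of domestic government bonds to non-residents 330.4, purchases of foreign government bonds by domestic residents 1222.3, foreign purchases of equities on the domestic stock exchange 703.8, acquisition of a foreign subsidiary by a resident firm (outward FDI) 498.3; capital account: sale of embassy land to a foreign government 31.0, acquisition of foreign patents and trademarks (non-produced assets) 49.7.)

-2170.9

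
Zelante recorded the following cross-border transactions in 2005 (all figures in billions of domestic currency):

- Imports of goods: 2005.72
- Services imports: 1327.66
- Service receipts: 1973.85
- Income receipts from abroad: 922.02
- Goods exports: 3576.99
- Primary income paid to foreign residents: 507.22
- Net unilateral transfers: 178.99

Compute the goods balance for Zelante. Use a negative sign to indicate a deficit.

Goods balance = 3576.99 - 2005.72 = 1571.27

1571.27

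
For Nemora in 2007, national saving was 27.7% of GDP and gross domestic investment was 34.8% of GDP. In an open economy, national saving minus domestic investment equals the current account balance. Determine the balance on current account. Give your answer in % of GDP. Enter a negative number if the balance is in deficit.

-7.1

CA = S - I = 27.7 - 34.8 = -7.1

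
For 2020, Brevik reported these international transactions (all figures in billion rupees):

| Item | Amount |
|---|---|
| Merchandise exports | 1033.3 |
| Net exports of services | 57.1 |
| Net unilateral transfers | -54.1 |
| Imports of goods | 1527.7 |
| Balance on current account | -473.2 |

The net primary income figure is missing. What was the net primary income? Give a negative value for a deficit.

18.2

Current account = goods balance + services balance + net primary income + net secondary income
Sum of the known components = -491.4
Net primary income = CA - (known components) = -473.2 - (-491.4) = 18.2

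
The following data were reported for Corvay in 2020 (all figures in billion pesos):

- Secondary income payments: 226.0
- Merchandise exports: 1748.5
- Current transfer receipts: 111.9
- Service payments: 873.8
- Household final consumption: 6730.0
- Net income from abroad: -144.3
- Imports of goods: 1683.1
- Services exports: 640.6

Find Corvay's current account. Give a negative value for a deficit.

Goods balance = 1748.5 - 1683.1 = 65.4
Services balance = 640.6 - 873.8 = -233.2
Trade balance (goods + services) = 65.4 + (-233.2) = -167.8
Net primary income = -144.3
Net secondary income = 111.9 - 226.0 = -114.1
Current account = -167.8 + (-144.3) + (-114.1) = -426.2

-426.2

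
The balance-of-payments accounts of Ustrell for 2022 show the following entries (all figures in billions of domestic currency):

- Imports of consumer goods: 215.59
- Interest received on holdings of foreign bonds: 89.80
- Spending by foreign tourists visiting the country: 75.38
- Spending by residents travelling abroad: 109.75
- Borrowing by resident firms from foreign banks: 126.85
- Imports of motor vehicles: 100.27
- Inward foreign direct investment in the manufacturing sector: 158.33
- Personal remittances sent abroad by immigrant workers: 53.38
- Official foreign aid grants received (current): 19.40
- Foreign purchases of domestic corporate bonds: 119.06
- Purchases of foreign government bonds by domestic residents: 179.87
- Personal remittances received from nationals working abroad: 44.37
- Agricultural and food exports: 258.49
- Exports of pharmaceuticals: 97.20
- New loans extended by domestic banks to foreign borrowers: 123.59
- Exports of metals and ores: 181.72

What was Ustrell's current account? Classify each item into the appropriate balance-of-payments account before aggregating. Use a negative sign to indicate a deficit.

287.37

Goods: 181.72 - 100.27 - 215.59 + 97.20 + 258.49 = 221.55
Services: 75.38 - 109.75 = -34.37
Primary income: 89.80
Secondary income: 19.40 + 44.37 - 53.38 = 10.39
Current account = 221.55 + (-34.37) + 89.80 + 10.39 = 287.37
(Excluded from the current account — financial account: borrowing by resident firms from foreign banks 126.85, inward foreign direct investment in the manufacturing sector 158.33, foreign purchases of domestic corporate bonds 119.06, purchases of foreign government bonds by domestic residents 179.87, new loans extended by domestic banks to foreign borrowers 123.59.)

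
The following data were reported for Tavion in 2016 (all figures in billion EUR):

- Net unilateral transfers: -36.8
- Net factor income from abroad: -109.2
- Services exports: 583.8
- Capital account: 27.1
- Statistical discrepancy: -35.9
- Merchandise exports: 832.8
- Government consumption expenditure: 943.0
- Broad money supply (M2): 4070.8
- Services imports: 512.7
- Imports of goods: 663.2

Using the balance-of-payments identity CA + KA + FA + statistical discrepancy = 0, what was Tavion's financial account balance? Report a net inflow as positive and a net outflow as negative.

-85.9

Goods balance = 832.8 - 663.2 = 169.6
Services balance = 583.8 - 512.7 = 71.1
Trade balance (goods + services) = 169.6 + 71.1 = 240.7
Net primary income = -109.2
Net secondary income = -36.8
Current account = 240.7 + (-109.2) + (-36.8) = 94.7
Financial account = -(94.7 + 27.1 + (-35.9)) = -85.9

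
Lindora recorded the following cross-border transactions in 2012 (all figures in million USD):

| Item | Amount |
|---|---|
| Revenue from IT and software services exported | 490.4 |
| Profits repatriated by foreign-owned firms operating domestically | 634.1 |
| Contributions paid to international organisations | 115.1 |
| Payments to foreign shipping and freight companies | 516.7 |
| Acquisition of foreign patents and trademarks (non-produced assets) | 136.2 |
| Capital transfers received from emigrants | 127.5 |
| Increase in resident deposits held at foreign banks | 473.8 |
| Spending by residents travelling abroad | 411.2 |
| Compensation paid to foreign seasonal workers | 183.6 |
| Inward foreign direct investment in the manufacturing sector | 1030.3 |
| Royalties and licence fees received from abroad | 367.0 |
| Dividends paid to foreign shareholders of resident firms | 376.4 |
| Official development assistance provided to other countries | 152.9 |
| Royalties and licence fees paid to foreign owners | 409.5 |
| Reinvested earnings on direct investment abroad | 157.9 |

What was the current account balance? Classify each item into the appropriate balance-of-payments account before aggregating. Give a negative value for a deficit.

-1784.2

Services: -411.2 - 516.7 + 367.0 - 409.5 + 490.4 = -480.0
Primary income: 157.9 - 376.4 - 183.6 - 634.1 = -1036.2
Secondary income: -152.9 - 115.1 = -268.0
Current account = (-480.0) + (-1036.2) + (-268.0) = -1784.2
(Excluded from the current account — capital account: acquisition of foreign patents and trademarks (non-produced assets) 136.2, capital transfers received from emigrants 127.5; financial account: increase in resident deposits held at foreign banks 473.8, inward foreign direct investment in the manufacturing sector 1030.3.)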